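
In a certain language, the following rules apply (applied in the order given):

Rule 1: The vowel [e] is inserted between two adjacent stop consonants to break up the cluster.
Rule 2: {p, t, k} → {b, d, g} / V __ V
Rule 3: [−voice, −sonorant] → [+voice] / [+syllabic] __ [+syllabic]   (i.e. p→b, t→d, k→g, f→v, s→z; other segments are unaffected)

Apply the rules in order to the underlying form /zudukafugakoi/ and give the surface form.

Rule 1 (stop-cluster e-epenthesis): no segment meets the environment; /zudukafugakoi/ is unchanged.
Rule 2 (intervocalic voicing): /k/ is a voiceless stop between vowels /u/ and /a/, so it voices to [g]. /k/ is a voiceless stop between vowels /a/ and /o/, so it voices to [g]. /zudukafugakoi/ → zudugafugagoi.
Rule 3 (intervocalic voicing): /f/ is a voiceless obstruent between vowels /a/ and /u/, so it voices to [v]. /zudugafugagoi/ → zudugavugagoi.

zudugavugagoi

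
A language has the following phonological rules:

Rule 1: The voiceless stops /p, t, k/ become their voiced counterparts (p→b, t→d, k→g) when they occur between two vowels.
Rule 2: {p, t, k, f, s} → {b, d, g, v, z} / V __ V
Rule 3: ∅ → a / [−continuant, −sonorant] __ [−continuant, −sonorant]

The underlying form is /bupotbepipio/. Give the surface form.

Rule 1 (intervocalic voicing): /p/ is a voiceless stop between vowels /u/ and /o/, so it voices to [b]. /p/ is a voiceless stop between vowels /e/ and /i/, so it voices to [b]. /p/ is a voiceless stop between vowels /i/ and /i/, so it voices to [b]. /bupotbepipio/ → bubotbebibio.
Rule 2 (intervocalic voicing): no segment meets the environment; /bubotbebibio/ is unchanged.
Rule 3 (stop-cluster a-epenthesis): /t/ and /b/ form a stop–stop cluster, so [a] is inserted between them. /bubotbebibio/ → bubotabebibio.

bubotabebibio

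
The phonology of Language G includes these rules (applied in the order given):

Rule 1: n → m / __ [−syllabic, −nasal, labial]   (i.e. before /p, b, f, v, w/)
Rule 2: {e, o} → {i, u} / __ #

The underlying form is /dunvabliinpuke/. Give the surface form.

Rule 1 (nasal place assimilation): /n/ precedes the labial consonant /v/, so it assimilates in place to [m]. /n/ precedes the labial consonant /p/, so it assimilates in place to [m]. /dunvabliinpuke/ → dumvabliimpuke.
Rule 2 (final vowel raising): /e/ is a mid vowel in word-final position, so it raises to [i]. /dumvabliimpuke/ → dumvabliimpuki.

dumvabliimpuki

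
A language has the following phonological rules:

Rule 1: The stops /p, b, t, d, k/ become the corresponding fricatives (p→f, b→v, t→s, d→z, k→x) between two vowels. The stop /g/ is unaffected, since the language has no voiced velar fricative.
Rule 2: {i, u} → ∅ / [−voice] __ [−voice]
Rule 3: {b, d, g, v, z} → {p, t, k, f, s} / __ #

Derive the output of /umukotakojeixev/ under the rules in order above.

umuxosaxojeixef

Rule 1 (intervocalic spirantization): /k/ is a stop between vowels /u/ and /o/, so it spirantizes to the fricative [x]. /t/ is a stop between vowels /o/ and /a/, so it spirantizes to the fricative [s]. /k/ is a stop between vowels /a/ and /o/, so it spirantizes to the fricative [x]. /umukotakojeixev/ → umuxosaxojeixev.
Rule 2 (high vowel syncope): no segment meets the environment; /umuxosaxojeixev/ is unchanged.
Rule 3 (final devoicing): /v/ is a voiced obstruent in word-final position, so it devoices to [f]. /umuxosaxojeixev/ → umuxosaxojeixef.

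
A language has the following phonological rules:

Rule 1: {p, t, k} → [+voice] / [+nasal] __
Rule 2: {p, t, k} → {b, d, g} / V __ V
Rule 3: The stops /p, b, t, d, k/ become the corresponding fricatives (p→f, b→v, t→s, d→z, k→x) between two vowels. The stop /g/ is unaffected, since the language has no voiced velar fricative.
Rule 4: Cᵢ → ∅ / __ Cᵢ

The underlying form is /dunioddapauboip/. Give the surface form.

duniodavauvoip

Rule 1 (post-nasal voicing): no segment meets the environment; /dunioddapauboip/ is unchanged.
Rule 2 (intervocalic voicing): /p/ is a voiceless stop between vowels /a/ and /a/, so it voices to [b]. /dunioddapauboip/ → dunioddabauboip.
Rule 3 (intervocalic spirantization): /b/ is a stop between vowels /a/ and /a/, so it spirantizes to the fricative [v]. /b/ is a stop between vowels /u/ and /o/, so it spirantizes to the fricative [v]. /dunioddabauboip/ → dunioddavauvoip.
Rule 4 (degemination): /dd/ is a geminate; the first /d/ deletes. /dunioddavauvoip/ → duniodavauvoip.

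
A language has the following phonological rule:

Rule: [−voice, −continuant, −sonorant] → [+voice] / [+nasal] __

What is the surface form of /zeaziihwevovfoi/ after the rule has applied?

zeaziihwevovfoi

No segment of /zeaziihwevovfoi/ meets the structural description of the rule, so the form surfaces unchanged.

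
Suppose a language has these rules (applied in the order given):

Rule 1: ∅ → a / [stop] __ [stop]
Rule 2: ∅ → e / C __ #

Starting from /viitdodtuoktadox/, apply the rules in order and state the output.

viitadodatuokatadoxe

Rule 1 (stop-cluster a-epenthesis): /t/ and /d/ form a stop–stop cluster, so [a] is inserted between them. /d/ and /t/ form a stop–stop cluster, so [a] is inserted between them. /k/ and /t/ form a stop–stop cluster, so [a] is inserted between them. /viitdodtuoktadox/ → viitadodatuokatadox.
Rule 2 (final e-epenthesis): the form ends in the consonant /x/, so [e] is inserted word-finally. /viitadodatuokatadox/ → viitadodatuokatadoxe.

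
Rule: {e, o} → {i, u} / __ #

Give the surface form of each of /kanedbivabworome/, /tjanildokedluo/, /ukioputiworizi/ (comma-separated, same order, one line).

/kanedbivabworome/: /e/ is a mid vowel in word-final position, so it raises to [i]. → [kanedbivabworomi].
/tjanildokedluo/: /o/ is a mid vowel in word-final position, so it raises to [u]. → [tjanildokedluu].
/ukioputiworizi/: the rule's environment is not met; surfaces unchanged as [ukioputiworizi].

kanedbivabworomi, tjanildokedluu, ukioputiworizi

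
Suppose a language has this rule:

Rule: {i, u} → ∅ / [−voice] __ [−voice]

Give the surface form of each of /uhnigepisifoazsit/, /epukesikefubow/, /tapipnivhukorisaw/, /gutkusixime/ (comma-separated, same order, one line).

uhnigepsfoazst, epkeskefubow, tappnivhkorisaw, gutksxime

/uhnigepisifoazsit/: /i/ is a high vowel flanked by voiceless consonants /p/ and /s/, so it deletes. /i/ is a high vowel flanked by voiceless consonants /s/ and /f/, so it deletes. /i/ is a high vowel flanked by voiceless consonants /s/ and /t/, so it deletes. → [uhnigepsfoazst].
/epukesikefubow/: /u/ is a high vowel flanked by voiceless consonants /p/ and /k/, so it deletes. /i/ is a high vowel flanked by voiceless consonants /s/ and /k/, so it deletes. → [epkeskefubow].
/tapipnivhukorisaw/: /i/ is a high vowel flanked by voiceless consonants /p/ and /p/, so it deletes. /u/ is a high vowel flanked by voiceless consonants /h/ and /k/, so it deletes. → [tappnivhkorisaw].
/gutkusixime/: /u/ is a high vowel flanked by voiceless consonants /k/ and /s/, so it deletes. /i/ is a high vowel flanked by voiceless consonants /s/ and /x/, so it deletes. → [gutksxime].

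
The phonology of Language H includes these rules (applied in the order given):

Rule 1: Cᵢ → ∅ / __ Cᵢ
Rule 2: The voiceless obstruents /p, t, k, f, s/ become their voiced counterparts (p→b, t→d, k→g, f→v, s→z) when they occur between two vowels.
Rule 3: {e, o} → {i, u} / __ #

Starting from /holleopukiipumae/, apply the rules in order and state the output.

Rule 1 (degemination): /ll/ is a geminate; the first /l/ deletes. /holleopukiipumae/ → holeopukiipumae.
Rule 2 (intervocalic voicing): /p/ is a voiceless obstruent between vowels /o/ and /u/, so it voices to [b]. /k/ is a voiceless obstruent between vowels /u/ and /i/, so it voices to [g]. /p/ is a voiceless obstruent between vowels /i/ and /u/, so it voices to [b]. /holeopukiipumae/ → holeobugiibumae.
Rule 3 (final vowel raising): /e/ is a mid vowel in word-final position, so it raises to [i]. /holeobugiibumae/ → holeobugiibumai.

holeobugiibumai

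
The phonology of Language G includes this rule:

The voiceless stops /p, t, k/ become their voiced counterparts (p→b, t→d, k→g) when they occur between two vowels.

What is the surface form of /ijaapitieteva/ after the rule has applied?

/p/ is a voiceless stop between vowels /a/ and /i/, so it voices to [b].
/t/ is a voiceless stop between vowels /i/ and /i/, so it voices to [d].
/t/ is a voiceless stop between vowels /e/ and /e/, so it voices to [d].
Surface form: [ijaabidiedeva].

ijaabidiedeva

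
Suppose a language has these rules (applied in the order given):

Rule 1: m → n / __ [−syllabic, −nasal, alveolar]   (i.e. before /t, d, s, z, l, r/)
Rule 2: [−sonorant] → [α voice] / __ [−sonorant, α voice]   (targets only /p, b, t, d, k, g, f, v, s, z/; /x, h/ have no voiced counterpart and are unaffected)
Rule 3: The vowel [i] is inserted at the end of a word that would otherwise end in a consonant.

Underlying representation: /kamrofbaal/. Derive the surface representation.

Rule 1 (nasal place assimilation): /m/ precedes the alveolar consonant /r/, so it assimilates in place to [n]. /kamrofbaal/ → kanrofbaal.
Rule 2 (regressive voicing assimilation): /f/ precedes the voiced obstruent /b/, so it voices to [v] by assimilation. /kanrofbaal/ → kanrovbaal.
Rule 3 (final i-epenthesis): the form ends in the consonant /l/, so [i] is inserted word-finally. /kanrovbaal/ → kanrovbaali.

kanrovbaali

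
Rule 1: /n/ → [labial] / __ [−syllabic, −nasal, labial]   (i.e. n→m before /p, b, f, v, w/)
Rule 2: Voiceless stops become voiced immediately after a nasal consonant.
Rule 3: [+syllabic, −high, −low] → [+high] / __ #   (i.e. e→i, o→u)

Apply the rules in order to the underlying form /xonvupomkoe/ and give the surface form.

xomvupomgoi

Rule 1 (nasal place assimilation): /n/ precedes the labial consonant /v/, so it assimilates in place to [m]. /xonvupomkoe/ → xomvupomkoe.
Rule 2 (post-nasal voicing): /k/ is a voiceless stop immediately after the nasal /m/, so it voices to [g]. /xomvupomkoe/ → xomvupomgoe.
Rule 3 (final vowel raising): /e/ is a mid vowel in word-final position, so it raises to [i]. /xomvupomgoe/ → xomvupomgoi.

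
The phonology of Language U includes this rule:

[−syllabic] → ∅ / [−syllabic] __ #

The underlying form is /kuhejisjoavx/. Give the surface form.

kuhejisjoav

/x/ is the second consonant of a word-final cluster /vx/, so it deletes.
The other instances of /k/, /h/, /j/, /s/, /v/ do not occur in the required environment and remain unchanged.
Surface form: [kuhejisjoav].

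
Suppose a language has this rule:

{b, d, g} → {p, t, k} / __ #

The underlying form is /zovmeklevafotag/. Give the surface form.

/g/ is a voiced stop in word-final position, so it devoices to [k].
Surface form: [zovmeklevafotak].

zovmeklevafotak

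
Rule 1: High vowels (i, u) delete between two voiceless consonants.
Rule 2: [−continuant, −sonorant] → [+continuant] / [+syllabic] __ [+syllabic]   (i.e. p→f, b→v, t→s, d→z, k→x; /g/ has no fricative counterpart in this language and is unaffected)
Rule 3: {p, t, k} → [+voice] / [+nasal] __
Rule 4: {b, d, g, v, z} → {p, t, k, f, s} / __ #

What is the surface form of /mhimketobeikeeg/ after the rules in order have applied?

Rule 1 (high vowel syncope): no segment meets the environment; /mhimketobeikeeg/ is unchanged.
Rule 2 (intervocalic spirantization): /t/ is a stop between vowels /e/ and /o/, so it spirantizes to the fricative [s]. /b/ is a stop between vowels /o/ and /e/, so it spirantizes to the fricative [v]. /k/ is a stop between vowels /i/ and /e/, so it spirantizes to the fricative [x]. /mhimketobeikeeg/ → mhimkesoveixeeg.
Rule 3 (post-nasal voicing): /k/ is a voiceless stop immediately after the nasal /m/, so it voices to [g]. /mhimkesoveixeeg/ → mhimgesoveixeeg.
Rule 4 (final devoicing): /g/ is a voiced obstruent in word-final position, so it devoices to [k]. /mhimgesoveixeeg/ → mhimgesoveixeek.

mhimgesoveixeek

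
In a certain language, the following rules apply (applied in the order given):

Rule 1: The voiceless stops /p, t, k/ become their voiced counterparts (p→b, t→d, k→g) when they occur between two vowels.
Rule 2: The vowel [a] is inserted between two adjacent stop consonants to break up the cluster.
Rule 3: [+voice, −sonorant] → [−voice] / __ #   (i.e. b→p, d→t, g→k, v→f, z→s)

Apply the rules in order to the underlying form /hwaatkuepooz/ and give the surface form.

hwaatakueboos

Rule 1 (intervocalic voicing): /p/ is a voiceless stop between vowels /e/ and /o/, so it voices to [b]. /hwaatkuepooz/ → hwaatkuebooz.
Rule 2 (stop-cluster a-epenthesis): /t/ and /k/ form a stop–stop cluster, so [a] is inserted between them. /hwaatkuebooz/ → hwaatakuebooz.
Rule 3 (final devoicing): /z/ is a voiced obstruent in word-final position, so it devoices to [s]. /hwaatakuebooz/ → hwaatakueboos.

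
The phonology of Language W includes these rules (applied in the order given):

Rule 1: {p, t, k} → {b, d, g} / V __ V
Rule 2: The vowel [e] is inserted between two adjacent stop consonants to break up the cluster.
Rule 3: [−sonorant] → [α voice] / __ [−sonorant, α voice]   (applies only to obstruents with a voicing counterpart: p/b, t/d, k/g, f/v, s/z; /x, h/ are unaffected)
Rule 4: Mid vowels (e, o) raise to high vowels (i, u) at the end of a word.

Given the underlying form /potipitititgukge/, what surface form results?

podibididitegukegi

Rule 1 (intervocalic voicing): /t/ is a voiceless stop between vowels /o/ and /i/, so it voices to [d]. /p/ is a voiceless stop between vowels /i/ and /i/, so it voices to [b]. /t/ is a voiceless stop between vowels /i/ and /i/, so it voices to [d]. /t/ is a voiceless stop between vowels /i/ and /i/, so it voices to [d]. /potipitititgukge/ → podibididitgukge.
Rule 2 (stop-cluster e-epenthesis): /t/ and /g/ form a stop–stop cluster, so [e] is inserted between them. /k/ and /g/ form a stop–stop cluster, so [e] is inserted between them. /podibididitgukge/ → podibididitegukege.
Rule 3 (regressive voicing assimilation): no segment meets the environment; /podibididitegukege/ is unchanged.
Rule 4 (final vowel raising): /e/ is a mid vowel in word-final position, so it raises to [i]. /podibididitegukege/ → podibididitegukegi.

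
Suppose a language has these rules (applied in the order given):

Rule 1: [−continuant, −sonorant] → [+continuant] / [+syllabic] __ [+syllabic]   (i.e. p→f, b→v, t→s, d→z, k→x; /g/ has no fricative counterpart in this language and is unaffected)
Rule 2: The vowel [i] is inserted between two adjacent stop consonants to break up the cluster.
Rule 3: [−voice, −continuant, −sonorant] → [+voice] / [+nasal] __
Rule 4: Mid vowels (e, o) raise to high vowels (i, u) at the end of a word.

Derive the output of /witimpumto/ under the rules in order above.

Rule 1 (intervocalic spirantization): /t/ is a stop between vowels /i/ and /i/, so it spirantizes to the fricative [s]. /witimpumto/ → wisimpumto.
Rule 2 (stop-cluster i-epenthesis): no segment meets the environment; /wisimpumto/ is unchanged.
Rule 3 (post-nasal voicing): /p/ is a voiceless stop immediately after the nasal /m/, so it voices to [b]. /t/ is a voiceless stop immediately after the nasal /m/, so it voices to [d]. /wisimpumto/ → wisimbumdo.
Rule 4 (final vowel raising): /o/ is a mid vowel in word-final position, so it raises to [u]. /wisimbumdo/ → wisimbumdu.

wisimbumdu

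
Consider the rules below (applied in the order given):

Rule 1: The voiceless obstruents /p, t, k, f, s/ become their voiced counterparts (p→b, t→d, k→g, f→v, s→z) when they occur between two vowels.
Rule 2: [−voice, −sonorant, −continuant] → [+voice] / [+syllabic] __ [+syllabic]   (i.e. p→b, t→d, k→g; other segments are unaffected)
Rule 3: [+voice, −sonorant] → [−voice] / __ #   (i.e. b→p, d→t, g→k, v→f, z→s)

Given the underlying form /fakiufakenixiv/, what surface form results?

fagiuvagenixif

Rule 1 (intervocalic voicing): /k/ is a voiceless obstruent between vowels /a/ and /i/, so it voices to [g]. /f/ is a voiceless obstruent between vowels /u/ and /a/, so it voices to [v]. /k/ is a voiceless obstruent between vowels /a/ and /e/, so it voices to [g]. /fakiufakenixiv/ → fagiuvagenixiv.
Rule 2 (intervocalic voicing): no segment meets the environment; /fagiuvagenixiv/ is unchanged.
Rule 3 (final devoicing): /v/ is a voiced obstruent in word-final position, so it devoices to [f]. /fagiuvagenixiv/ → fagiuvagenixif.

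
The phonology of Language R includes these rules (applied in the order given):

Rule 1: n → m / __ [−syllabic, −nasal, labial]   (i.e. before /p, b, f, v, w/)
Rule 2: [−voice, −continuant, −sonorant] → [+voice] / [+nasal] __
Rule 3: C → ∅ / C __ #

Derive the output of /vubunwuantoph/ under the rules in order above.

vubumwuandop

Rule 1 (nasal place assimilation): /n/ precedes the labial consonant /w/, so it assimilates in place to [m]. /vubunwuantoph/ → vubumwuantoph.
Rule 2 (post-nasal voicing): /t/ is a voiceless stop immediately after the nasal /n/, so it voices to [d]. /vubumwuantoph/ → vubumwuandoph.
Rule 3 (final cluster simplification): /h/ is the second consonant of a word-final cluster /ph/, so it deletes. /vubumwuandoph/ → vubumwuandop.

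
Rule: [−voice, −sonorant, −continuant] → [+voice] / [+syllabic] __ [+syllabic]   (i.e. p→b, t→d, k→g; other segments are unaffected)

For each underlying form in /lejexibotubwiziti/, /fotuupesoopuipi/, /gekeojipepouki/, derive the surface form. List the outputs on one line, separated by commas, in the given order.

lejexibodubwizidi, foduubesoobuibi, gegeojibebougi

/lejexibotubwiziti/: /t/ is a voiceless stop between vowels /o/ and /u/, so it voices to [d]. /t/ is a voiceless stop between vowels /i/ and /i/, so it voices to [d]. → [lejexibodubwizidi].
/fotuupesoopuipi/: /t/ is a voiceless stop between vowels /o/ and /u/, so it voices to [d]. /p/ is a voiceless stop between vowels /u/ and /e/, so it voices to [b]. /p/ is a voiceless stop between vowels /o/ and /u/, so it voices to [b]. /p/ is a voiceless stop between vowels /i/ and /i/, so it voices to [b]. → [foduubesoobuibi].
/gekeojipepouki/: /k/ is a voiceless stop between vowels /e/ and /e/, so it voices to [g]. /p/ is a voiceless stop between vowels /i/ and /e/, so it voices to [b]. /p/ is a voiceless stop between vowels /e/ and /o/, so it voices to [b]. /k/ is a voiceless stop between vowels /u/ and /i/, so it voices to [g]. → [gegeojibebougi].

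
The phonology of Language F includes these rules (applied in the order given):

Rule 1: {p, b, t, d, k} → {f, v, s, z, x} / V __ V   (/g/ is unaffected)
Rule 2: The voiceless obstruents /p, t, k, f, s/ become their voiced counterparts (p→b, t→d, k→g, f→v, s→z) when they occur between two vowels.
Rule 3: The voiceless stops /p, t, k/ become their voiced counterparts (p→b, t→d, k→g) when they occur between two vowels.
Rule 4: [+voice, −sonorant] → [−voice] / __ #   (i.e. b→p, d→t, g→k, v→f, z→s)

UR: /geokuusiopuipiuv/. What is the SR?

Rule 1 (intervocalic spirantization): /k/ is a stop between vowels /o/ and /u/, so it spirantizes to the fricative [x]. /p/ is a stop between vowels /o/ and /u/, so it spirantizes to the fricative [f]. /p/ is a stop between vowels /i/ and /i/, so it spirantizes to the fricative [f]. /geokuusiopuipiuv/ → geoxuusiofuifiuv.
Rule 2 (intervocalic voicing): /s/ is a voiceless obstruent between vowels /u/ and /i/, so it voices to [z]. /f/ is a voiceless obstruent between vowels /o/ and /u/, so it voices to [v]. /f/ is a voiceless obstruent between vowels /i/ and /i/, so it voices to [v]. /geoxuusiofuifiuv/ → geoxuuziovuiviuv.
Rule 3 (intervocalic voicing): no segment meets the environment; /geoxuuziovuiviuv/ is unchanged.
Rule 4 (final devoicing): /v/ is a voiced obstruent in word-final position, so it devoices to [f]. /geoxuuziovuiviuv/ → geoxuuziovuiviuf.

geoxuuziovuiviuf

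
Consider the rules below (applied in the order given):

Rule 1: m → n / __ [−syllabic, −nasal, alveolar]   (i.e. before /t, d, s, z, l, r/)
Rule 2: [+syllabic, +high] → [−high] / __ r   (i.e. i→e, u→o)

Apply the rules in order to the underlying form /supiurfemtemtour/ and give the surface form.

supiorfententoor

Rule 1 (nasal place assimilation): /m/ precedes the alveolar consonant /t/, so it assimilates in place to [n]. /m/ precedes the alveolar consonant /t/, so it assimilates in place to [n]. /supiurfemtemtour/ → supiurfententour.
Rule 2 (pre-rhotic lowering): /u/ is a high vowel immediately before /r/, so it lowers to [o]. /u/ is a high vowel immediately before /r/, so it lowers to [o]. /supiurfententour/ → supiorfententoor.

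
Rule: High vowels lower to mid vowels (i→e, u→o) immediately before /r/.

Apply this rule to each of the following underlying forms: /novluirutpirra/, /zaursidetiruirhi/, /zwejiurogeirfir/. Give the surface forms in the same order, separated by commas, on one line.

/novluirutpirra/: /i/ is a high vowel immediately before /r/, so it lowers to [e]. /i/ is a high vowel immediately before /r/, so it lowers to [e]. → [novluerutperra].
/zaursidetiruirhi/: /u/ is a high vowel immediately before /r/, so it lowers to [o]. /i/ is a high vowel immediately before /r/, so it lowers to [e]. /i/ is a high vowel immediately before /r/, so it lowers to [e]. → [zaorsideteruerhi].
/zwejiurogeirfir/: /u/ is a high vowel immediately before /r/, so it lowers to [o]. /i/ is a high vowel immediately before /r/, so it lowers to [e]. /i/ is a high vowel immediately before /r/, so it lowers to [e]. → [zwejiorogeerfer].

novluerutperra, zaorsideteruerhi, zwejiorogeerfer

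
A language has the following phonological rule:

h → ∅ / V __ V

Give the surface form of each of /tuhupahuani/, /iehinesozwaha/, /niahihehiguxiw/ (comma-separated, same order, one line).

/tuhupahuani/: /h/ occurs between vowels /u/ and /u/, so it deletes. /h/ occurs between vowels /a/ and /u/, so it deletes. → [tuupauani].
/iehinesozwaha/: /h/ occurs between vowels /e/ and /i/, so it deletes. /h/ occurs between vowels /a/ and /a/, so it deletes. → [ieinesozwaa].
/niahihehiguxiw/: /h/ occurs between vowels /a/ and /i/, so it deletes. /h/ occurs between vowels /i/ and /e/, so it deletes. /h/ occurs between vowels /e/ and /i/, so it deletes. → [niaieiguxiw].

tuupauani, ieinesozwaa, niaieiguxiw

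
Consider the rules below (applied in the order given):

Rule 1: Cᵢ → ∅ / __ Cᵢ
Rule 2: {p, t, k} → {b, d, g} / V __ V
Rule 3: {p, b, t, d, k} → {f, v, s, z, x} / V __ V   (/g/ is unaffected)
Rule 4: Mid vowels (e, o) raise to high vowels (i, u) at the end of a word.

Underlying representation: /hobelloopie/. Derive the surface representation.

Rule 1 (degemination): /ll/ is a geminate; the first /l/ deletes. /hobelloopie/ → hobeloopie.
Rule 2 (intervocalic voicing): /p/ is a voiceless stop between vowels /o/ and /i/, so it voices to [b]. /hobeloopie/ → hobeloobie.
Rule 3 (intervocalic spirantization): /b/ is a stop between vowels /o/ and /e/, so it spirantizes to the fricative [v]. /b/ is a stop between vowels /o/ and /i/, so it spirantizes to the fricative [v]. /hobeloobie/ → hoveloovie.
Rule 4 (final vowel raising): /e/ is a mid vowel in word-final position, so it raises to [i]. /hoveloovie/ → hoveloovii.

hoveloovii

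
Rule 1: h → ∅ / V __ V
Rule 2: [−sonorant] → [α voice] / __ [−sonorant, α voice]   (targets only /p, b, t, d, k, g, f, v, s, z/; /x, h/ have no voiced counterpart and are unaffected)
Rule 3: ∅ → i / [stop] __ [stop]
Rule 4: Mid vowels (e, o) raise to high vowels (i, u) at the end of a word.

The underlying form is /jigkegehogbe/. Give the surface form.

jikikegeogibi

Rule 1 (intervocalic h-deletion): /h/ occurs between vowels /e/ and /o/, so it deletes. /jigkegehogbe/ → jigkegeogbe.
Rule 2 (regressive voicing assimilation): /g/ precedes the voiceless obstruent /k/, so it devoices to [k] by assimilation. /jigkegeogbe/ → jikkegeogbe.
Rule 3 (stop-cluster i-epenthesis): /k/ and /k/ form a stop–stop cluster, so [i] is inserted between them. /g/ and /b/ form a stop–stop cluster, so [i] is inserted between them. /jikkegeogbe/ → jikikegeogibe.
Rule 4 (final vowel raising): /e/ is a mid vowel in word-final position, so it raises to [i]. /jikikegeogibe/ → jikikegeogibi.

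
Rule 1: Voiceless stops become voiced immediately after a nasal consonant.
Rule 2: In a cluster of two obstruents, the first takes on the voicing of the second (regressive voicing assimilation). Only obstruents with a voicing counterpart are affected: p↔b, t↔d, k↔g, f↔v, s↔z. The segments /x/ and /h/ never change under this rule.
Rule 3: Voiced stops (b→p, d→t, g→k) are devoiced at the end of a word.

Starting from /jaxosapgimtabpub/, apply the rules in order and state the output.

jaxosabgimdappup

Rule 1 (post-nasal voicing): /t/ is a voiceless stop immediately after the nasal /m/, so it voices to [d]. /jaxosapgimtabpub/ → jaxosapgimdabpub.
Rule 2 (regressive voicing assimilation): /p/ precedes the voiced obstruent /g/, so it voices to [b] by assimilation. /b/ precedes the voiceless obstruent /p/, so it devoices to [p] by assimilation. /jaxosapgimdabpub/ → jaxosabgimdappub.
Rule 3 (final devoicing): /b/ is a voiced stop in word-final position, so it devoices to [p]. /jaxosabgimdappub/ → jaxosabgimdappup.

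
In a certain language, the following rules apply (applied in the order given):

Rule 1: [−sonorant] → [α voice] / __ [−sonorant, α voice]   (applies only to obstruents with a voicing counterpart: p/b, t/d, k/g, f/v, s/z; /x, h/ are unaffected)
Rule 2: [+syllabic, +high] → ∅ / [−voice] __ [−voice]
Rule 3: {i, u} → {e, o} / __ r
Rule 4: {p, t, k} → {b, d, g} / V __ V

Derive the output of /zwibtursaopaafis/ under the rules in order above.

zwiptorsaobaafs

Rule 1 (regressive voicing assimilation): /b/ precedes the voiceless obstruent /t/, so it devoices to [p] by assimilation. /zwibtursaopaafis/ → zwiptursaopaafis.
Rule 2 (high vowel syncope): /i/ is a high vowel flanked by voiceless consonants /f/ and /s/, so it deletes. /zwiptursaopaafis/ → zwiptursaopaafs.
Rule 3 (pre-rhotic lowering): /u/ is a high vowel immediately before /r/, so it lowers to [o]. /zwiptursaopaafs/ → zwiptorsaopaafs.
Rule 4 (intervocalic voicing): /p/ is a voiceless stop between vowels /o/ and /a/, so it voices to [b]. /zwiptorsaopaafs/ → zwiptorsaobaafs.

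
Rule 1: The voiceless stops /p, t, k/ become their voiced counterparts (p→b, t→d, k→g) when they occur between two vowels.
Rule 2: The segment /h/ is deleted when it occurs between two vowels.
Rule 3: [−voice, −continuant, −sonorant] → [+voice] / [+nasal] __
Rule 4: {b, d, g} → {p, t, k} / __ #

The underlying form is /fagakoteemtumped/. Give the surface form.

Rule 1 (intervocalic voicing): /k/ is a voiceless stop between vowels /a/ and /o/, so it voices to [g]. /t/ is a voiceless stop between vowels /o/ and /e/, so it voices to [d]. /fagakoteemtumped/ → fagagodeemtumped.
Rule 2 (intervocalic h-deletion): no segment meets the environment; /fagagodeemtumped/ is unchanged.
Rule 3 (post-nasal voicing): /t/ is a voiceless stop immediately after the nasal /m/, so it voices to [d]. /p/ is a voiceless stop immediately after the nasal /m/, so it voices to [b]. /fagagodeemtumped/ → fagagodeemdumbed.
Rule 4 (final devoicing): /d/ is a voiced stop in word-final position, so it devoices to [t]. /fagagodeemdumbed/ → fagagodeemdumbet.

fagagodeemdumbet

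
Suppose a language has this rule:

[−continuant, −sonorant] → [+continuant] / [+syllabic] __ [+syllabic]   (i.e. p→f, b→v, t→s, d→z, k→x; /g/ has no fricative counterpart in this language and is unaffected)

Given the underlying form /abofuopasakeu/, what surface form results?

avofuofasaxeu

/b/ is a stop between vowels /a/ and /o/, so it spirantizes to the fricative [v].
/p/ is a stop between vowels /o/ and /a/, so it spirantizes to the fricative [f].
/k/ is a stop between vowels /a/ and /e/, so it spirantizes to the fricative [x].
Surface form: [avofuofasaxeu].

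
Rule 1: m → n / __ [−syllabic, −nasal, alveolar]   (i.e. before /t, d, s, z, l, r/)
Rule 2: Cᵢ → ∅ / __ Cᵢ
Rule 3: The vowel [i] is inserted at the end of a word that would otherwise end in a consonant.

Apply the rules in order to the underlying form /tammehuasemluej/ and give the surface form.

tamehuasenlueji

Rule 1 (nasal place assimilation): /m/ precedes the alveolar consonant /l/, so it assimilates in place to [n]. /tammehuasemluej/ → tammehuasenluej.
Rule 2 (degemination): /mm/ is a geminate; the first /m/ deletes. /tammehuasenluej/ → tamehuasenluej.
Rule 3 (final i-epenthesis): the form ends in the consonant /j/, so [i] is inserted word-finally. /tamehuasenluej/ → tamehuasenlueji.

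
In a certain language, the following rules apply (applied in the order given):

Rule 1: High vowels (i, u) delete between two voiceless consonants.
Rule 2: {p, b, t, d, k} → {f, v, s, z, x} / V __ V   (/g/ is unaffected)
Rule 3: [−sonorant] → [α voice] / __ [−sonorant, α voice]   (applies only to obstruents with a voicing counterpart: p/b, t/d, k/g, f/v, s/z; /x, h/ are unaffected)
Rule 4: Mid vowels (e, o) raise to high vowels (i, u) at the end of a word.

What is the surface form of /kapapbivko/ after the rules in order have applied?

Rule 1 (high vowel syncope): no segment meets the environment; /kapapbivko/ is unchanged.
Rule 2 (intervocalic spirantization): /p/ is a stop between vowels /a/ and /a/, so it spirantizes to the fricative [f]. /kapapbivko/ → kafapbivko.
Rule 3 (regressive voicing assimilation): /p/ precedes the voiced obstruent /b/, so it voices to [b] by assimilation. /v/ precedes the voiceless obstruent /k/, so it devoices to [f] by assimilation. /kafapbivko/ → kafabbifko.
Rule 4 (final vowel raising): /o/ is a mid vowel in word-final position, so it raises to [u]. /kafabbifko/ → kafabbifku.

kafabbifku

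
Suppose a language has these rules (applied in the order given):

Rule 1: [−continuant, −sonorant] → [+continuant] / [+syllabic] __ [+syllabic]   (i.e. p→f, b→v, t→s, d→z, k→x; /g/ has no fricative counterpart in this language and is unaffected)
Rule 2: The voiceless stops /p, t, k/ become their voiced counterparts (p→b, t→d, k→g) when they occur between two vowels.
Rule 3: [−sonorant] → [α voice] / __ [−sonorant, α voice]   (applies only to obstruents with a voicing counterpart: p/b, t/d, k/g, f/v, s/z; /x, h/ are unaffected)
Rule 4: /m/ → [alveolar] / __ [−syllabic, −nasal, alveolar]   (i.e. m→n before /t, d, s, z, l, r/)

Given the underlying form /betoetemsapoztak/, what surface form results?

Rule 1 (intervocalic spirantization): /t/ is a stop between vowels /e/ and /o/, so it spirantizes to the fricative [s]. /t/ is a stop between vowels /e/ and /e/, so it spirantizes to the fricative [s]. /p/ is a stop between vowels /a/ and /o/, so it spirantizes to the fricative [f]. /betoetemsapoztak/ → besoesemsafoztak.
Rule 2 (intervocalic voicing): no segment meets the environment; /besoesemsafoztak/ is unchanged.
Rule 3 (regressive voicing assimilation): /z/ precedes the voiceless obstruent /t/, so it devoices to [s] by assimilation. /besoesemsafoztak/ → besoesemsafostak.
Rule 4 (nasal place assimilation): /m/ precedes the alveolar consonant /s/, so it assimilates in place to [n]. /besoesemsafostak/ → besoesensafostak.

besoesensafostak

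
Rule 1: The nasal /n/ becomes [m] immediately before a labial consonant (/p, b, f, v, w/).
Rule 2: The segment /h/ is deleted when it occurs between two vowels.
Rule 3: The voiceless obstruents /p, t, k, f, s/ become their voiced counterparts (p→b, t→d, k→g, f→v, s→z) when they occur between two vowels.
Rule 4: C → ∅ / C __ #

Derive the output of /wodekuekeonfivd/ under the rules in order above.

wodeguegeomfiv

Rule 1 (nasal place assimilation): /n/ precedes the labial consonant /f/, so it assimilates in place to [m]. /wodekuekeonfivd/ → wodekuekeomfivd.
Rule 2 (intervocalic h-deletion): no segment meets the environment; /wodekuekeomfivd/ is unchanged.
Rule 3 (intervocalic voicing): /k/ is a voiceless obstruent between vowels /e/ and /u/, so it voices to [g]. /k/ is a voiceless obstruent between vowels /e/ and /e/, so it voices to [g]. /wodekuekeomfivd/ → wodeguegeomfivd.
Rule 4 (final cluster simplification): /d/ is the second consonant of a word-final cluster /vd/, so it deletes. /wodeguegeomfivd/ → wodeguegeomfiv.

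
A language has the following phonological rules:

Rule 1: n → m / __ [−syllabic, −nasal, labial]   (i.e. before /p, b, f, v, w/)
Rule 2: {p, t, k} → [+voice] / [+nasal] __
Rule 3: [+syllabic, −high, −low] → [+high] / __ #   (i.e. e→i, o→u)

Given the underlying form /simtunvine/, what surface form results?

Rule 1 (nasal place assimilation): /n/ precedes the labial consonant /v/, so it assimilates in place to [m]. /simtunvine/ → simtumvine.
Rule 2 (post-nasal voicing): /t/ is a voiceless stop immediately after the nasal /m/, so it voices to [d]. /simtumvine/ → simdumvine.
Rule 3 (final vowel raising): /e/ is a mid vowel in word-final position, so it raises to [i]. /simdumvine/ → simdumvini.

simdumvini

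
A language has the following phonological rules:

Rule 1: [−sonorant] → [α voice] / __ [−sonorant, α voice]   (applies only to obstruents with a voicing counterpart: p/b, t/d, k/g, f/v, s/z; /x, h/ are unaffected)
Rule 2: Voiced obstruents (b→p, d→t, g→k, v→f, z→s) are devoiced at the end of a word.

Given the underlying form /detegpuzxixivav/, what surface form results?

Rule 1 (regressive voicing assimilation): /g/ precedes the voiceless obstruent /p/, so it devoices to [k] by assimilation. /z/ precedes the voiceless obstruent /x/, so it devoices to [s] by assimilation. /detegpuzxixivav/ → detekpusxixivav.
Rule 2 (final devoicing): /v/ is a voiced obstruent in word-final position, so it devoices to [f]. /detekpusxixivav/ → detekpusxixivaf.

detekpusxixivaf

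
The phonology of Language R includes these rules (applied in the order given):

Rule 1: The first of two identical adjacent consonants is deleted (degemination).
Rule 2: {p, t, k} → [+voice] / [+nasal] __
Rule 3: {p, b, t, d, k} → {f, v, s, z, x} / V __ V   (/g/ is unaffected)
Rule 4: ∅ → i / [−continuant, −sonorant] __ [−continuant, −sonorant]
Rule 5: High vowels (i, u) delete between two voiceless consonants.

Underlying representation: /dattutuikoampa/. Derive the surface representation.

Rule 1 (degemination): /tt/ is a geminate; the first /t/ deletes. /dattutuikoampa/ → datutuikoampa.
Rule 2 (post-nasal voicing): /p/ is a voiceless stop immediately after the nasal /m/, so it voices to [b]. /datutuikoampa/ → datutuikoamba.
Rule 3 (intervocalic spirantization): /t/ is a stop between vowels /a/ and /u/, so it spirantizes to the fricative [s]. /t/ is a stop between vowels /u/ and /u/, so it spirantizes to the fricative [s]. /k/ is a stop between vowels /i/ and /o/, so it spirantizes to the fricative [x]. /datutuikoamba/ → dasusuixoamba.
Rule 4 (stop-cluster i-epenthesis): no segment meets the environment; /dasusuixoamba/ is unchanged.
Rule 5 (high vowel syncope): /u/ is a high vowel flanked by voiceless consonants /s/ and /s/, so it deletes. /dasusuixoamba/ → dassuixoamba.

dassuixoamba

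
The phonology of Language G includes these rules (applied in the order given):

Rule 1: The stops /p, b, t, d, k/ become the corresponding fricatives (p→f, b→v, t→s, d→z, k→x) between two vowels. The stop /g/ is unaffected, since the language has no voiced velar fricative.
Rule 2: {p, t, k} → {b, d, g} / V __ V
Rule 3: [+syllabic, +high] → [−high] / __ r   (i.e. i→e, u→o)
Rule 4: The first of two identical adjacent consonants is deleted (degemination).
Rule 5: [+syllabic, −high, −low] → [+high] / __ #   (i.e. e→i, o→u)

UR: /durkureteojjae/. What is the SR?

dorkoreseojai

Rule 1 (intervocalic spirantization): /t/ is a stop between vowels /e/ and /e/, so it spirantizes to the fricative [s]. /durkureteojjae/ → durkureseojjae.
Rule 2 (intervocalic voicing): no segment meets the environment; /durkureseojjae/ is unchanged.
Rule 3 (pre-rhotic lowering): /u/ is a high vowel immediately before /r/, so it lowers to [o]. /u/ is a high vowel immediately before /r/, so it lowers to [o]. /durkureseojjae/ → dorkoreseojjae.
Rule 4 (degemination): /jj/ is a geminate; the first /j/ deletes. /dorkoreseojjae/ → dorkoreseojae.
Rule 5 (final vowel raising): /e/ is a mid vowel in word-final position, so it raises to [i]. /dorkoreseojae/ → dorkoreseojai.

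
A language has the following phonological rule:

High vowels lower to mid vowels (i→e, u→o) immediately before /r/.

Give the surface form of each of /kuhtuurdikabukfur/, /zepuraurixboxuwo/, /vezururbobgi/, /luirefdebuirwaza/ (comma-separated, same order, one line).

kuhtuordikabukfor, zeporaorixboxuwo, vezororbobgi, luerefdebuerwaza

/kuhtuurdikabukfur/: /u/ is a high vowel immediately before /r/, so it lowers to [o]. /u/ is a high vowel immediately before /r/, so it lowers to [o]. → [kuhtuordikabukfor].
/zepuraurixboxuwo/: /u/ is a high vowel immediately before /r/, so it lowers to [o]. /u/ is a high vowel immediately before /r/, so it lowers to [o]. → [zeporaorixboxuwo].
/vezururbobgi/: /u/ is a high vowel immediately before /r/, so it lowers to [o]. /u/ is a high vowel immediately before /r/, so it lowers to [o]. → [vezororbobgi].
/luirefdebuirwaza/: /i/ is a high vowel immediately before /r/, so it lowers to [e]. /i/ is a high vowel immediately before /r/, so it lowers to [e]. → [luerefdebuerwaza].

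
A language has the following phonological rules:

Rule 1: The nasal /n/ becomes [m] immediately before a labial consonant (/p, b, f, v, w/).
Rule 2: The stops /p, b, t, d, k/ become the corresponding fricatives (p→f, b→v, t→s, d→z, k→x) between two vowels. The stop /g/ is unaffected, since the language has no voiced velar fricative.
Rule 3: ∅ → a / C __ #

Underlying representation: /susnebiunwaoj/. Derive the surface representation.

susneviumwaoja

Rule 1 (nasal place assimilation): /n/ precedes the labial consonant /w/, so it assimilates in place to [m]. /susnebiunwaoj/ → susnebiumwaoj.
Rule 2 (intervocalic spirantization): /b/ is a stop between vowels /e/ and /i/, so it spirantizes to the fricative [v]. /susnebiumwaoj/ → susneviumwaoj.
Rule 3 (final a-epenthesis): the form ends in the consonant /j/, so [a] is inserted word-finally. /susneviumwaoj/ → susneviumwaoja.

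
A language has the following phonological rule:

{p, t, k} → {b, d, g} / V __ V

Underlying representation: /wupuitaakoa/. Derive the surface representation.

/p/ is a voiceless stop between vowels /u/ and /u/, so it voices to [b].
/t/ is a voiceless stop between vowels /i/ and /a/, so it voices to [d].
/k/ is a voiceless stop between vowels /a/ and /o/, so it voices to [g].
Surface form: [wubuidaagoa].

wubuidaagoa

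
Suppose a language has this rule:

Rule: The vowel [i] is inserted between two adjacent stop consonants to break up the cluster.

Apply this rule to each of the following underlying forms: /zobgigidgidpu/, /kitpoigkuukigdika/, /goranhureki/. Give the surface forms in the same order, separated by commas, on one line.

zobigigidigidipu, kitipoigikuukigidika, goranhureki

/zobgigidgidpu/: /b/ and /g/ form a stop–stop cluster, so [i] is inserted between them. /d/ and /g/ form a stop–stop cluster, so [i] is inserted between them. /d/ and /p/ form a stop–stop cluster, so [i] is inserted between them. → [zobigigidigidipu].
/kitpoigkuukigdika/: /t/ and /p/ form a stop–stop cluster, so [i] is inserted between them. /g/ and /k/ form a stop–stop cluster, so [i] is inserted between them. /g/ and /d/ form a stop–stop cluster, so [i] is inserted between them. → [kitipoigikuukigidika].
/goranhureki/: the rule's environment is not met; surfaces unchanged as [goranhureki].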